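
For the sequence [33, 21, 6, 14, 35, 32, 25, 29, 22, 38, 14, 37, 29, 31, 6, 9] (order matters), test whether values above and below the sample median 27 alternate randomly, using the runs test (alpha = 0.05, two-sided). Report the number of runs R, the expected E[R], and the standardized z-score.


Step 1: Compute median = 27; label A = above, B = below.
Labels in order: ABBBAABABABAAABB  (n_A = 8, n_B = 8)
Step 2: Count runs R = 10.
Step 3: Under H0 (random ordering), E[R] = 2*n_A*n_B/(n_A+n_B) + 1 = 2*8*8/16 + 1 = 9.0000.
        Var[R] = 2*n_A*n_B*(2*n_A*n_B - n_A - n_B) / ((n_A+n_B)^2 * (n_A+n_B-1)) = 14336/3840 = 3.7333.
        SD[R] = 1.9322.
Step 4: Continuity-corrected z = (R - 0.5 - E[R]) / SD[R] = (10 - 0.5 - 9.0000) / 1.9322 = 0.2588.
Step 5: Two-sided p-value via normal approximation = 2*(1 - Phi(|z|)) = 0.795809.
Step 6: alpha = 0.05. fail to reject H0.

R = 10, z = 0.2588, p = 0.795809, fail to reject H0.


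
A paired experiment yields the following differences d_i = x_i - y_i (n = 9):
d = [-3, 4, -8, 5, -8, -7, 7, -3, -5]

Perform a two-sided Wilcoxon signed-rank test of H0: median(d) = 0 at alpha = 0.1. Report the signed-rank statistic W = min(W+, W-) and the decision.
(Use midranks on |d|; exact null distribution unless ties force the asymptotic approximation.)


Step 1: Drop any zero differences (none here) and take |d_i|.
|d| = [3, 4, 8, 5, 8, 7, 7, 3, 5]
Step 2: Midrank |d_i| (ties get averaged ranks).
ranks: |3|->1.5, |4|->3, |8|->8.5, |5|->4.5, |8|->8.5, |7|->6.5, |7|->6.5, |3|->1.5, |5|->4.5
Step 3: Attach original signs; sum ranks with positive sign and with negative sign.
W+ = 3 + 4.5 + 6.5 = 14
W- = 1.5 + 8.5 + 8.5 + 6.5 + 1.5 + 4.5 = 31
(Check: W+ + W- = 45 should equal n(n+1)/2 = 45.)
Step 4: Test statistic W = min(W+, W-) = 14.
Step 5: Ties in |d|, so use the tie-corrected normal approximation.
        E[W] = n(n+1)/4 = 9*10/4 = 22.5.
        Tie groups: |d|=3 (t=2), |d|=5 (t=2), |d|=7 (t=2), |d|=8 (t=2); sum(t^3 - t) = 24.
        Var[W] = n(n+1)(2n+1)/24 - sum(t^3-t)/48 = 1710/24 - 24/48 = 70.75.
        z = (W - E[W]) / sqrt(Var[W]) = (14 - 22.5) / 8.4113 = -1.0105.
        Two-sided p = 2*Phi(z) = 0.312234.
Step 6: alpha = 0.1. fail to reject H0.

W+ = 14, W- = 31, W = min = 14, p = 0.312234, fail to reject H0.


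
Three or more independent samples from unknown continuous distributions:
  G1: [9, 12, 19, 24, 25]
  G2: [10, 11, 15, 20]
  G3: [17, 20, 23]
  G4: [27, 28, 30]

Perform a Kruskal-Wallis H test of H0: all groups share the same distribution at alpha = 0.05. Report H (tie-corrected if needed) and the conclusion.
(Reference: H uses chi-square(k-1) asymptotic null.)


Step 1: Combine all N = 15 observations and assign midranks.
sorted (value, group, rank): (9,G1,1), (10,G2,2), (11,G2,3), (12,G1,4), (15,G2,5), (17,G3,6), (19,G1,7), (20,G2,8.5), (20,G3,8.5), (23,G3,10), (24,G1,11), (25,G1,12), (27,G4,13), (28,G4,14), (30,G4,15)
Step 2: Sum ranks within each group.
R_1 = 35 (n_1 = 5)
R_2 = 18.5 (n_2 = 4)
R_3 = 24.5 (n_3 = 3)
R_4 = 42 (n_4 = 3)
Step 3: H = 12/(N(N+1)) * sum(R_i^2/n_i) - 3(N+1)
     = 12/(15*16) * (35^2/5 + 18.5^2/4 + 24.5^2/3 + 42^2/3) - 3*16
     = 0.050000 * 1118.65 - 48
     = 7.932292.
Step 4: Ties present; correction factor C = 1 - 6/(15^3 - 15) = 0.998214. Corrected H = 7.932292 / 0.998214 = 7.946482.
Step 5: Under H0, H ~ chi^2(3); p-value = 0.047131.
Step 6: alpha = 0.05. reject H0.

H = 7.9465, df = 3, p = 0.047131, reject H0.


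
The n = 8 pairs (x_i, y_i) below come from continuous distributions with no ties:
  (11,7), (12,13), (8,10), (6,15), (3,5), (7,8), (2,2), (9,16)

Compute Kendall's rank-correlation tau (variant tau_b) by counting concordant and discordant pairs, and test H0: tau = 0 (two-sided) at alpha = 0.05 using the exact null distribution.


Step 1: Enumerate the 28 unordered pairs (i,j) with i<j and classify each by sign(x_j-x_i) * sign(y_j-y_i).
  (1,2):dx=+1,dy=+6->C; (1,3):dx=-3,dy=+3->D; (1,4):dx=-5,dy=+8->D; (1,5):dx=-8,dy=-2->C
  (1,6):dx=-4,dy=+1->D; (1,7):dx=-9,dy=-5->C; (1,8):dx=-2,dy=+9->D; (2,3):dx=-4,dy=-3->C
  (2,4):dx=-6,dy=+2->D; (2,5):dx=-9,dy=-8->C; (2,6):dx=-5,dy=-5->C; (2,7):dx=-10,dy=-11->C
  (2,8):dx=-3,dy=+3->D; (3,4):dx=-2,dy=+5->D; (3,5):dx=-5,dy=-5->C; (3,6):dx=-1,dy=-2->C
  (3,7):dx=-6,dy=-8->C; (3,8):dx=+1,dy=+6->C; (4,5):dx=-3,dy=-10->C; (4,6):dx=+1,dy=-7->D
  (4,7):dx=-4,dy=-13->C; (4,8):dx=+3,dy=+1->C; (5,6):dx=+4,dy=+3->C; (5,7):dx=-1,dy=-3->C
  (5,8):dx=+6,dy=+11->C; (6,7):dx=-5,dy=-6->C; (6,8):dx=+2,dy=+8->C; (7,8):dx=+7,dy=+14->C
Step 2: C = 20, D = 8, total pairs = 28.
Step 3: tau = (C - D)/(n(n-1)/2) = (20 - 8)/28 = 0.428571.
Step 4: Exact two-sided p-value (enumerate n! = 40320 permutations of y under H0): p = 0.178869.
Step 5: alpha = 0.05. fail to reject H0.

tau_b = 0.4286 (C=20, D=8), p = 0.178869, fail to reject H0.


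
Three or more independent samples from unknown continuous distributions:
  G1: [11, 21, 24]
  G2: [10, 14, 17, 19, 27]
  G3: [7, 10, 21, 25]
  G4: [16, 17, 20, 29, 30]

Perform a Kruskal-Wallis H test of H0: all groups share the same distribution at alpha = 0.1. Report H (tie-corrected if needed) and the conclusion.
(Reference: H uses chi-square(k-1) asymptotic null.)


Step 1: Combine all N = 17 observations and assign midranks.
sorted (value, group, rank): (7,G3,1), (10,G2,2.5), (10,G3,2.5), (11,G1,4), (14,G2,5), (16,G4,6), (17,G2,7.5), (17,G4,7.5), (19,G2,9), (20,G4,10), (21,G1,11.5), (21,G3,11.5), (24,G1,13), (25,G3,14), (27,G2,15), (29,G4,16), (30,G4,17)
Step 2: Sum ranks within each group.
R_1 = 28.5 (n_1 = 3)
R_2 = 39 (n_2 = 5)
R_3 = 29 (n_3 = 4)
R_4 = 56.5 (n_4 = 5)
Step 3: H = 12/(N(N+1)) * sum(R_i^2/n_i) - 3(N+1)
     = 12/(17*18) * (28.5^2/3 + 39^2/5 + 29^2/4 + 56.5^2/5) - 3*18
     = 0.039216 * 1423.65 - 54
     = 1.829412.
Step 4: Ties present; correction factor C = 1 - 18/(17^3 - 17) = 0.996324. Corrected H = 1.829412 / 0.996324 = 1.836162.
Step 5: Under H0, H ~ chi^2(3); p-value = 0.607097.
Step 6: alpha = 0.1. fail to reject H0.

H = 1.8362, df = 3, p = 0.607097, fail to reject H0.


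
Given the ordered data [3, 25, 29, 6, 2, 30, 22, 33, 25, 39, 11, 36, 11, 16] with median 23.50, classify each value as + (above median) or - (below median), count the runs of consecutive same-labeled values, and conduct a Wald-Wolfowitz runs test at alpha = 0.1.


Step 1: Compute median = 23.50; label A = above, B = below.
Labels in order: BAABBABAAABABB  (n_A = 7, n_B = 7)
Step 2: Count runs R = 9.
Step 3: Under H0 (random ordering), E[R] = 2*n_A*n_B/(n_A+n_B) + 1 = 2*7*7/14 + 1 = 8.0000.
        Var[R] = 2*n_A*n_B*(2*n_A*n_B - n_A - n_B) / ((n_A+n_B)^2 * (n_A+n_B-1)) = 8232/2548 = 3.2308.
        SD[R] = 1.7974.
Step 4: Continuity-corrected z = (R - 0.5 - E[R]) / SD[R] = (9 - 0.5 - 8.0000) / 1.7974 = 0.2782.
Step 5: Two-sided p-value via normal approximation = 2*(1 - Phi(|z|)) = 0.780879.
Step 6: alpha = 0.1. fail to reject H0.

R = 9, z = 0.2782, p = 0.780879, fail to reject H0.


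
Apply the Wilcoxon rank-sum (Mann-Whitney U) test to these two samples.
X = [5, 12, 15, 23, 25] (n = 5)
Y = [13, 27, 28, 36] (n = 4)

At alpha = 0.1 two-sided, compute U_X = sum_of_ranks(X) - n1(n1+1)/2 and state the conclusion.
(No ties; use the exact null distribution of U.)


Step 1: Combine and sort all 9 observations; assign midranks.
sorted (value, group): (5,X), (12,X), (13,Y), (15,X), (23,X), (25,X), (27,Y), (28,Y), (36,Y)
ranks: 5->1, 12->2, 13->3, 15->4, 23->5, 25->6, 27->7, 28->8, 36->9
Step 2: Rank sum for X: R1 = 1 + 2 + 4 + 5 + 6 = 18.
Step 3: U_X = R1 - n1(n1+1)/2 = 18 - 5*6/2 = 18 - 15 = 3.
       U_Y = n1*n2 - U_X = 20 - 3 = 17.
Step 4: No ties, so the exact null distribution of U (based on enumerating the C(9,5) = 126 equally likely rank assignments) gives the two-sided p-value.
Step 5: p-value = 0.111111; compare to alpha = 0.1. fail to reject H0.

U_X = 3, p = 0.111111, fail to reject H0 at alpha = 0.1.


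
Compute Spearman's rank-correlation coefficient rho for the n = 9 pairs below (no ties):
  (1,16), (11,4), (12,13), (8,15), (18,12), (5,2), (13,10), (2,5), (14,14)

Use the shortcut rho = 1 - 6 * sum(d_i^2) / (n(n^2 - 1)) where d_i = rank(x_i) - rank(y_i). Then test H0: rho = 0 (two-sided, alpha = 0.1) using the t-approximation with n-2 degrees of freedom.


Step 1: Rank x and y separately (midranks; no ties here).
rank(x): 1->1, 11->5, 12->6, 8->4, 18->9, 5->3, 13->7, 2->2, 14->8
rank(y): 16->9, 4->2, 13->6, 15->8, 12->5, 2->1, 10->4, 5->3, 14->7
Step 2: d_i = R_x(i) - R_y(i); compute d_i^2.
  (1-9)^2=64, (5-2)^2=9, (6-6)^2=0, (4-8)^2=16, (9-5)^2=16, (3-1)^2=4, (7-4)^2=9, (2-3)^2=1, (8-7)^2=1
sum(d^2) = 120.
Step 3: rho = 1 - 6*120 / (9*(9^2 - 1)) = 1 - 720/720 = 0.000000.
Step 4: Under H0, t = rho * sqrt((n-2)/(1-rho^2)) = 0.0000 ~ t(7).
Step 5: Two-sided p-value from the t-distribution with 7 df = 1.000000.
Step 6: alpha = 0.1. fail to reject H0.

rho = 0.0000, p = 1.000000, fail to reject H0 at alpha = 0.1.


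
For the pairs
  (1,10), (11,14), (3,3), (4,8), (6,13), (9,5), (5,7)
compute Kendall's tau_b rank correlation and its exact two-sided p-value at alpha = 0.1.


Step 1: Enumerate the 21 unordered pairs (i,j) with i<j and classify each by sign(x_j-x_i) * sign(y_j-y_i).
  (1,2):dx=+10,dy=+4->C; (1,3):dx=+2,dy=-7->D; (1,4):dx=+3,dy=-2->D; (1,5):dx=+5,dy=+3->C
  (1,6):dx=+8,dy=-5->D; (1,7):dx=+4,dy=-3->D; (2,3):dx=-8,dy=-11->C; (2,4):dx=-7,dy=-6->C
  (2,5):dx=-5,dy=-1->C; (2,6):dx=-2,dy=-9->C; (2,7):dx=-6,dy=-7->C; (3,4):dx=+1,dy=+5->C
  (3,5):dx=+3,dy=+10->C; (3,6):dx=+6,dy=+2->C; (3,7):dx=+2,dy=+4->C; (4,5):dx=+2,dy=+5->C
  (4,6):dx=+5,dy=-3->D; (4,7):dx=+1,dy=-1->D; (5,6):dx=+3,dy=-8->D; (5,7):dx=-1,dy=-6->C
  (6,7):dx=-4,dy=+2->D
Step 2: C = 13, D = 8, total pairs = 21.
Step 3: tau = (C - D)/(n(n-1)/2) = (13 - 8)/21 = 0.238095.
Step 4: Exact two-sided p-value (enumerate n! = 5040 permutations of y under H0): p = 0.561905.
Step 5: alpha = 0.1. fail to reject H0.

tau_b = 0.2381 (C=13, D=8), p = 0.561905, fail to reject H0.


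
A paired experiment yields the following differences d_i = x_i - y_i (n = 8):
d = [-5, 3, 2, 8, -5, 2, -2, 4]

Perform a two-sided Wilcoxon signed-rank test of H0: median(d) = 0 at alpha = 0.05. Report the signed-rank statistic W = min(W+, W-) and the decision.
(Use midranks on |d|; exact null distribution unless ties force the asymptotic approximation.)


Step 1: Drop any zero differences (none here) and take |d_i|.
|d| = [5, 3, 2, 8, 5, 2, 2, 4]
Step 2: Midrank |d_i| (ties get averaged ranks).
ranks: |5|->6.5, |3|->4, |2|->2, |8|->8, |5|->6.5, |2|->2, |2|->2, |4|->5
Step 3: Attach original signs; sum ranks with positive sign and with negative sign.
W+ = 4 + 2 + 8 + 2 + 5 = 21
W- = 6.5 + 6.5 + 2 = 15
(Check: W+ + W- = 36 should equal n(n+1)/2 = 36.)
Step 4: Test statistic W = min(W+, W-) = 15.
Step 5: Ties in |d|, so use the tie-corrected normal approximation.
        E[W] = n(n+1)/4 = 8*9/4 = 18.
        Tie groups: |d|=2 (t=3), |d|=5 (t=2); sum(t^3 - t) = 30.
        Var[W] = n(n+1)(2n+1)/24 - sum(t^3-t)/48 = 1224/24 - 30/48 = 50.375.
        z = (W - E[W]) / sqrt(Var[W]) = (15 - 18) / 7.0975 = -0.4227.
        Two-sided p = 2*Phi(z) = 0.672527.
Step 6: alpha = 0.05. fail to reject H0.

W+ = 21, W- = 15, W = min = 15, p = 0.672527, fail to reject H0.


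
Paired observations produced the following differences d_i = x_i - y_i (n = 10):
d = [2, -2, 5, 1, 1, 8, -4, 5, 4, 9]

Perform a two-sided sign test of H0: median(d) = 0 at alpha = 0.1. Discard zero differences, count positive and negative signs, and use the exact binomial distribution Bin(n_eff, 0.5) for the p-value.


Step 1: Discard zero differences. Original n = 10; n_eff = number of nonzero differences = 10.
Nonzero differences (with sign): +2, -2, +5, +1, +1, +8, -4, +5, +4, +9
Step 2: Count signs: positive = 8, negative = 2.
Step 3: Under H0: P(positive) = 0.5, so the number of positives S ~ Bin(10, 0.5).
Step 4: Two-sided exact p-value = sum of Bin(10,0.5) probabilities at or below the observed probability = 0.109375.
Step 5: alpha = 0.1. fail to reject H0.

n_eff = 10, pos = 8, neg = 2, p = 0.109375, fail to reject H0.


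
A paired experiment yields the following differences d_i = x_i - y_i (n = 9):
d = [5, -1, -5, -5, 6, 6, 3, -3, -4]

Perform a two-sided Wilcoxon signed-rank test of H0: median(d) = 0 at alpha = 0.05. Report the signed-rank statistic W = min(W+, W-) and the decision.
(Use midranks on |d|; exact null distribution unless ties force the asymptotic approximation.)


Step 1: Drop any zero differences (none here) and take |d_i|.
|d| = [5, 1, 5, 5, 6, 6, 3, 3, 4]
Step 2: Midrank |d_i| (ties get averaged ranks).
ranks: |5|->6, |1|->1, |5|->6, |5|->6, |6|->8.5, |6|->8.5, |3|->2.5, |3|->2.5, |4|->4
Step 3: Attach original signs; sum ranks with positive sign and with negative sign.
W+ = 6 + 8.5 + 8.5 + 2.5 = 25.5
W- = 1 + 6 + 6 + 2.5 + 4 = 19.5
(Check: W+ + W- = 45 should equal n(n+1)/2 = 45.)
Step 4: Test statistic W = min(W+, W-) = 19.5.
Step 5: Ties in |d|, so use the tie-corrected normal approximation.
        E[W] = n(n+1)/4 = 9*10/4 = 22.5.
        Tie groups: |d|=3 (t=2), |d|=5 (t=3), |d|=6 (t=2); sum(t^3 - t) = 36.
        Var[W] = n(n+1)(2n+1)/24 - sum(t^3-t)/48 = 1710/24 - 36/48 = 70.5.
        z = (W - E[W]) / sqrt(Var[W]) = (19.5 - 22.5) / 8.3964 = -0.3573.
        Two-sided p = 2*Phi(z) = 0.720871.
Step 6: alpha = 0.05. fail to reject H0.

W+ = 25.5, W- = 19.5, W = min = 19.5, p = 0.720871, fail to reject H0.


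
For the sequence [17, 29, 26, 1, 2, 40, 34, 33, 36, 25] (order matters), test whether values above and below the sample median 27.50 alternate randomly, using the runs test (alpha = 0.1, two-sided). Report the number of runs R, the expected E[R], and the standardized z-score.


Step 1: Compute median = 27.50; label A = above, B = below.
Labels in order: BABBBAAAAB  (n_A = 5, n_B = 5)
Step 2: Count runs R = 5.
Step 3: Under H0 (random ordering), E[R] = 2*n_A*n_B/(n_A+n_B) + 1 = 2*5*5/10 + 1 = 6.0000.
        Var[R] = 2*n_A*n_B*(2*n_A*n_B - n_A - n_B) / ((n_A+n_B)^2 * (n_A+n_B-1)) = 2000/900 = 2.2222.
        SD[R] = 1.4907.
Step 4: Continuity-corrected z = (R + 0.5 - E[R]) / SD[R] = (5 + 0.5 - 6.0000) / 1.4907 = -0.3354.
Step 5: Two-sided p-value via normal approximation = 2*(1 - Phi(|z|)) = 0.737316.
Step 6: alpha = 0.1. fail to reject H0.

R = 5, z = -0.3354, p = 0.737316, fail to reject H0.


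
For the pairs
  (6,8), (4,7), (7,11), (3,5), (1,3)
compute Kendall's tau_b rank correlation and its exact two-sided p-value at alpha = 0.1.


Step 1: Enumerate the 10 unordered pairs (i,j) with i<j and classify each by sign(x_j-x_i) * sign(y_j-y_i).
  (1,2):dx=-2,dy=-1->C; (1,3):dx=+1,dy=+3->C; (1,4):dx=-3,dy=-3->C; (1,5):dx=-5,dy=-5->C
  (2,3):dx=+3,dy=+4->C; (2,4):dx=-1,dy=-2->C; (2,5):dx=-3,dy=-4->C; (3,4):dx=-4,dy=-6->C
  (3,5):dx=-6,dy=-8->C; (4,5):dx=-2,dy=-2->C
Step 2: C = 10, D = 0, total pairs = 10.
Step 3: tau = (C - D)/(n(n-1)/2) = (10 - 0)/10 = 1.000000.
Step 4: Exact two-sided p-value (enumerate n! = 120 permutations of y under H0): p = 0.016667.
Step 5: alpha = 0.1. reject H0.

tau_b = 1.0000 (C=10, D=0), p = 0.016667, reject H0.


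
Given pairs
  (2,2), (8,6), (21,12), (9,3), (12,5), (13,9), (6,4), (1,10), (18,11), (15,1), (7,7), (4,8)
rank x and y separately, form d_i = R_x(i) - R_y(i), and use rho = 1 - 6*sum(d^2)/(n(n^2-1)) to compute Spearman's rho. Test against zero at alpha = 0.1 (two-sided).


Step 1: Rank x and y separately (midranks; no ties here).
rank(x): 2->2, 8->6, 21->12, 9->7, 12->8, 13->9, 6->4, 1->1, 18->11, 15->10, 7->5, 4->3
rank(y): 2->2, 6->6, 12->12, 3->3, 5->5, 9->9, 4->4, 10->10, 11->11, 1->1, 7->7, 8->8
Step 2: d_i = R_x(i) - R_y(i); compute d_i^2.
  (2-2)^2=0, (6-6)^2=0, (12-12)^2=0, (7-3)^2=16, (8-5)^2=9, (9-9)^2=0, (4-4)^2=0, (1-10)^2=81, (11-11)^2=0, (10-1)^2=81, (5-7)^2=4, (3-8)^2=25
sum(d^2) = 216.
Step 3: rho = 1 - 6*216 / (12*(12^2 - 1)) = 1 - 1296/1716 = 0.244755.
Step 4: Under H0, t = rho * sqrt((n-2)/(1-rho^2)) = 0.7983 ~ t(10).
Step 5: Two-sided p-value from the t-distribution with 10 df = 0.443262.
Step 6: alpha = 0.1. fail to reject H0.

rho = 0.2448, p = 0.443262, fail to reject H0 at alpha = 0.1.


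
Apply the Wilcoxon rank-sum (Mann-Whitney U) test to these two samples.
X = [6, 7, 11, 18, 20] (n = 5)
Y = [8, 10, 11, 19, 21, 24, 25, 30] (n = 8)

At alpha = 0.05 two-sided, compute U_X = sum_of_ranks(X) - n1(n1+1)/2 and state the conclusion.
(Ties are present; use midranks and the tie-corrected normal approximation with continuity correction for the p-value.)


Step 1: Combine and sort all 13 observations; assign midranks.
sorted (value, group): (6,X), (7,X), (8,Y), (10,Y), (11,X), (11,Y), (18,X), (19,Y), (20,X), (21,Y), (24,Y), (25,Y), (30,Y)
ranks: 6->1, 7->2, 8->3, 10->4, 11->5.5, 11->5.5, 18->7, 19->8, 20->9, 21->10, 24->11, 25->12, 30->13
Step 2: Rank sum for X: R1 = 1 + 2 + 5.5 + 7 + 9 = 24.5.
Step 3: U_X = R1 - n1(n1+1)/2 = 24.5 - 5*6/2 = 24.5 - 15 = 9.5.
       U_Y = n1*n2 - U_X = 40 - 9.5 = 30.5.
Step 4: Ties are present, so use the tie-corrected normal approximation (with continuity correction) for the p-value.
Step 5: p-value = 0.142685; compare to alpha = 0.05. fail to reject H0.

U_X = 9.5, p = 0.142685, fail to reject H0 at alpha = 0.05.


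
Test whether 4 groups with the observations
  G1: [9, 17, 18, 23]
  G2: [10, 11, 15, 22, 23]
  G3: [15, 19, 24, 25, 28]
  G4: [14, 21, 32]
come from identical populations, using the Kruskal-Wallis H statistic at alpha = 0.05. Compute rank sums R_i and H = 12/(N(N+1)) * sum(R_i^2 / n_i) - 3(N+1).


Step 1: Combine all N = 17 observations and assign midranks.
sorted (value, group, rank): (9,G1,1), (10,G2,2), (11,G2,3), (14,G4,4), (15,G2,5.5), (15,G3,5.5), (17,G1,7), (18,G1,8), (19,G3,9), (21,G4,10), (22,G2,11), (23,G1,12.5), (23,G2,12.5), (24,G3,14), (25,G3,15), (28,G3,16), (32,G4,17)
Step 2: Sum ranks within each group.
R_1 = 28.5 (n_1 = 4)
R_2 = 34 (n_2 = 5)
R_3 = 59.5 (n_3 = 5)
R_4 = 31 (n_4 = 3)
Step 3: H = 12/(N(N+1)) * sum(R_i^2/n_i) - 3(N+1)
     = 12/(17*18) * (28.5^2/4 + 34^2/5 + 59.5^2/5 + 31^2/3) - 3*18
     = 0.039216 * 1462.65 - 54
     = 3.358660.
Step 4: Ties present; correction factor C = 1 - 12/(17^3 - 17) = 0.997549. Corrected H = 3.358660 / 0.997549 = 3.366912.
Step 5: Under H0, H ~ chi^2(3); p-value = 0.338438.
Step 6: alpha = 0.05. fail to reject H0.

H = 3.3669, df = 3, p = 0.338438, fail to reject H0.


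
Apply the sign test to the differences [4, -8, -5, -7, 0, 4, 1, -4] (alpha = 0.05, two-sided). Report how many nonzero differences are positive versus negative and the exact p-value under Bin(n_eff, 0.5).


Step 1: Discard zero differences. Original n = 8; n_eff = number of nonzero differences = 7.
Nonzero differences (with sign): +4, -8, -5, -7, +4, +1, -4
Step 2: Count signs: positive = 3, negative = 4.
Step 3: Under H0: P(positive) = 0.5, so the number of positives S ~ Bin(7, 0.5).
Step 4: Two-sided exact p-value = sum of Bin(7,0.5) probabilities at or below the observed probability = 1.000000.
Step 5: alpha = 0.05. fail to reject H0.

n_eff = 7, pos = 3, neg = 4, p = 1.000000, fail to reject H0.


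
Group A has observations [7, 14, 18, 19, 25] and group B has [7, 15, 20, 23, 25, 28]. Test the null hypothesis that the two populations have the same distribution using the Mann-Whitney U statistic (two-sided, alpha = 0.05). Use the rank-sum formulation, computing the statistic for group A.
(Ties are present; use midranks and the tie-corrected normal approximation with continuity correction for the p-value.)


Step 1: Combine and sort all 11 observations; assign midranks.
sorted (value, group): (7,X), (7,Y), (14,X), (15,Y), (18,X), (19,X), (20,Y), (23,Y), (25,X), (25,Y), (28,Y)
ranks: 7->1.5, 7->1.5, 14->3, 15->4, 18->5, 19->6, 20->7, 23->8, 25->9.5, 25->9.5, 28->11
Step 2: Rank sum for X: R1 = 1.5 + 3 + 5 + 6 + 9.5 = 25.
Step 3: U_X = R1 - n1(n1+1)/2 = 25 - 5*6/2 = 25 - 15 = 10.
       U_Y = n1*n2 - U_X = 30 - 10 = 20.
Step 4: Ties are present, so use the tie-corrected normal approximation (with continuity correction) for the p-value.
Step 5: p-value = 0.409176; compare to alpha = 0.05. fail to reject H0.

U_X = 10, p = 0.409176, fail to reject H0 at alpha = 0.05.


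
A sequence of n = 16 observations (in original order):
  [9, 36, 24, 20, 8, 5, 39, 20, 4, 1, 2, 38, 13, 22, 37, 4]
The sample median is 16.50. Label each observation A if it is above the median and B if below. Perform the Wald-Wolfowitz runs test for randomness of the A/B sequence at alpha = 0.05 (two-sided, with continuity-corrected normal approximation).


Step 1: Compute median = 16.50; label A = above, B = below.
Labels in order: BAAABBAABBBABAAB  (n_A = 8, n_B = 8)
Step 2: Count runs R = 9.
Step 3: Under H0 (random ordering), E[R] = 2*n_A*n_B/(n_A+n_B) + 1 = 2*8*8/16 + 1 = 9.0000.
        Var[R] = 2*n_A*n_B*(2*n_A*n_B - n_A - n_B) / ((n_A+n_B)^2 * (n_A+n_B-1)) = 14336/3840 = 3.7333.
        SD[R] = 1.9322.
Step 4: R = E[R], so z = 0 with no continuity correction.
Step 5: Two-sided p-value via normal approximation = 2*(1 - Phi(|z|)) = 1.000000.
Step 6: alpha = 0.05. fail to reject H0.

R = 9, z = 0.0000, p = 1.000000, fail to reject H0.


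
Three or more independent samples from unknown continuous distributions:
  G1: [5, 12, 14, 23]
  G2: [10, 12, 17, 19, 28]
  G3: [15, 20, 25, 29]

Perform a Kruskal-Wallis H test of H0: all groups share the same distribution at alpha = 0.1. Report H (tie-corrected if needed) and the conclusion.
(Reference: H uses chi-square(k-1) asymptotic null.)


Step 1: Combine all N = 13 observations and assign midranks.
sorted (value, group, rank): (5,G1,1), (10,G2,2), (12,G1,3.5), (12,G2,3.5), (14,G1,5), (15,G3,6), (17,G2,7), (19,G2,8), (20,G3,9), (23,G1,10), (25,G3,11), (28,G2,12), (29,G3,13)
Step 2: Sum ranks within each group.
R_1 = 19.5 (n_1 = 4)
R_2 = 32.5 (n_2 = 5)
R_3 = 39 (n_3 = 4)
Step 3: H = 12/(N(N+1)) * sum(R_i^2/n_i) - 3(N+1)
     = 12/(13*14) * (19.5^2/4 + 32.5^2/5 + 39^2/4) - 3*14
     = 0.065934 * 686.562 - 42
     = 3.267857.
Step 4: Ties present; correction factor C = 1 - 6/(13^3 - 13) = 0.997253. Corrected H = 3.267857 / 0.997253 = 3.276860.
Step 5: Under H0, H ~ chi^2(2); p-value = 0.194285.
Step 6: alpha = 0.1. fail to reject H0.

H = 3.2769, df = 2, p = 0.194285, fail to reject H0.


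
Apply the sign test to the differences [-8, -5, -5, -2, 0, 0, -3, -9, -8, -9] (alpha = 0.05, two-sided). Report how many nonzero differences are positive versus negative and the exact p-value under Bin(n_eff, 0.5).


Step 1: Discard zero differences. Original n = 10; n_eff = number of nonzero differences = 8.
Nonzero differences (with sign): -8, -5, -5, -2, -3, -9, -8, -9
Step 2: Count signs: positive = 0, negative = 8.
Step 3: Under H0: P(positive) = 0.5, so the number of positives S ~ Bin(8, 0.5).
Step 4: Two-sided exact p-value = sum of Bin(8,0.5) probabilities at or below the observed probability = 0.007812.
Step 5: alpha = 0.05. reject H0.

n_eff = 8, pos = 0, neg = 8, p = 0.007812, reject H0.


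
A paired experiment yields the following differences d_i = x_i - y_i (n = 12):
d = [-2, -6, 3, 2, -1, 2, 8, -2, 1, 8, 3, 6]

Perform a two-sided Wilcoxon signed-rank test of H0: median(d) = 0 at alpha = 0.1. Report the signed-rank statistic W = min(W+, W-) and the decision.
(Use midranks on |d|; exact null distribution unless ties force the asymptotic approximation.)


Step 1: Drop any zero differences (none here) and take |d_i|.
|d| = [2, 6, 3, 2, 1, 2, 8, 2, 1, 8, 3, 6]
Step 2: Midrank |d_i| (ties get averaged ranks).
ranks: |2|->4.5, |6|->9.5, |3|->7.5, |2|->4.5, |1|->1.5, |2|->4.5, |8|->11.5, |2|->4.5, |1|->1.5, |8|->11.5, |3|->7.5, |6|->9.5
Step 3: Attach original signs; sum ranks with positive sign and with negative sign.
W+ = 7.5 + 4.5 + 4.5 + 11.5 + 1.5 + 11.5 + 7.5 + 9.5 = 58
W- = 4.5 + 9.5 + 1.5 + 4.5 = 20
(Check: W+ + W- = 78 should equal n(n+1)/2 = 78.)
Step 4: Test statistic W = min(W+, W-) = 20.
Step 5: Ties in |d|, so use the tie-corrected normal approximation.
        E[W] = n(n+1)/4 = 12*13/4 = 39.
        Tie groups: |d|=1 (t=2), |d|=2 (t=4), |d|=3 (t=2), |d|=6 (t=2), |d|=8 (t=2); sum(t^3 - t) = 84.
        Var[W] = n(n+1)(2n+1)/24 - sum(t^3-t)/48 = 3900/24 - 84/48 = 160.75.
        z = (W - E[W]) / sqrt(Var[W]) = (20 - 39) / 12.6787 = -1.4986.
        Two-sided p = 2*Phi(z) = 0.133984.
Step 6: alpha = 0.1. fail to reject H0.

W+ = 58, W- = 20, W = min = 20, p = 0.133984, fail to reject H0.


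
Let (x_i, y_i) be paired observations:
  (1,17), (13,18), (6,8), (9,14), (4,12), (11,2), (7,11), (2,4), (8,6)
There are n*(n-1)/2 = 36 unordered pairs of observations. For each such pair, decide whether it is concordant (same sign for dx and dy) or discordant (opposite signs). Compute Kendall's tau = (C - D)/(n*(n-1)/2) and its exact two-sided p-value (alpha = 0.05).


Step 1: Enumerate the 36 unordered pairs (i,j) with i<j and classify each by sign(x_j-x_i) * sign(y_j-y_i).
  (1,2):dx=+12,dy=+1->C; (1,3):dx=+5,dy=-9->D; (1,4):dx=+8,dy=-3->D; (1,5):dx=+3,dy=-5->D
  (1,6):dx=+10,dy=-15->D; (1,7):dx=+6,dy=-6->D; (1,8):dx=+1,dy=-13->D; (1,9):dx=+7,dy=-11->D
  (2,3):dx=-7,dy=-10->C; (2,4):dx=-4,dy=-4->C; (2,5):dx=-9,dy=-6->C; (2,6):dx=-2,dy=-16->C
  (2,7):dx=-6,dy=-7->C; (2,8):dx=-11,dy=-14->C; (2,9):dx=-5,dy=-12->C; (3,4):dx=+3,dy=+6->C
  (3,5):dx=-2,dy=+4->D; (3,6):dx=+5,dy=-6->D; (3,7):dx=+1,dy=+3->C; (3,8):dx=-4,dy=-4->C
  (3,9):dx=+2,dy=-2->D; (4,5):dx=-5,dy=-2->C; (4,6):dx=+2,dy=-12->D; (4,7):dx=-2,dy=-3->C
  (4,8):dx=-7,dy=-10->C; (4,9):dx=-1,dy=-8->C; (5,6):dx=+7,dy=-10->D; (5,7):dx=+3,dy=-1->D
  (5,8):dx=-2,dy=-8->C; (5,9):dx=+4,dy=-6->D; (6,7):dx=-4,dy=+9->D; (6,8):dx=-9,dy=+2->D
  (6,9):dx=-3,dy=+4->D; (7,8):dx=-5,dy=-7->C; (7,9):dx=+1,dy=-5->D; (8,9):dx=+6,dy=+2->C
Step 2: C = 18, D = 18, total pairs = 36.
Step 3: tau = (C - D)/(n(n-1)/2) = (18 - 18)/36 = 0.000000.
Step 4: Exact two-sided p-value (enumerate n! = 362880 permutations of y under H0): p = 1.000000.
Step 5: alpha = 0.05. fail to reject H0.

tau_b = 0.0000 (C=18, D=18), p = 1.000000, fail to reject H0.


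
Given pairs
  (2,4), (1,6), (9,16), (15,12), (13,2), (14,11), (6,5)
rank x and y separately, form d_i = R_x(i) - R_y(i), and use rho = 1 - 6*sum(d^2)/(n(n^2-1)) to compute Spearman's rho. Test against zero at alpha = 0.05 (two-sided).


Step 1: Rank x and y separately (midranks; no ties here).
rank(x): 2->2, 1->1, 9->4, 15->7, 13->5, 14->6, 6->3
rank(y): 4->2, 6->4, 16->7, 12->6, 2->1, 11->5, 5->3
Step 2: d_i = R_x(i) - R_y(i); compute d_i^2.
  (2-2)^2=0, (1-4)^2=9, (4-7)^2=9, (7-6)^2=1, (5-1)^2=16, (6-5)^2=1, (3-3)^2=0
sum(d^2) = 36.
Step 3: rho = 1 - 6*36 / (7*(7^2 - 1)) = 1 - 216/336 = 0.357143.
Step 4: Under H0, t = rho * sqrt((n-2)/(1-rho^2)) = 0.8550 ~ t(5).
Step 5: Two-sided p-value from the t-distribution with 5 df = 0.431611.
Step 6: alpha = 0.05. fail to reject H0.

rho = 0.3571, p = 0.431611, fail to reject H0 at alpha = 0.05.


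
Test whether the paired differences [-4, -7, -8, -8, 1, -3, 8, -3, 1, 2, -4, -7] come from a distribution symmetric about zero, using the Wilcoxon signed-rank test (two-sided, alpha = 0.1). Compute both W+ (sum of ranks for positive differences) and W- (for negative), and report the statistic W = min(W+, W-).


Step 1: Drop any zero differences (none here) and take |d_i|.
|d| = [4, 7, 8, 8, 1, 3, 8, 3, 1, 2, 4, 7]
Step 2: Midrank |d_i| (ties get averaged ranks).
ranks: |4|->6.5, |7|->8.5, |8|->11, |8|->11, |1|->1.5, |3|->4.5, |8|->11, |3|->4.5, |1|->1.5, |2|->3, |4|->6.5, |7|->8.5
Step 3: Attach original signs; sum ranks with positive sign and with negative sign.
W+ = 1.5 + 11 + 1.5 + 3 = 17
W- = 6.5 + 8.5 + 11 + 11 + 4.5 + 4.5 + 6.5 + 8.5 = 61
(Check: W+ + W- = 78 should equal n(n+1)/2 = 78.)
Step 4: Test statistic W = min(W+, W-) = 17.
Step 5: Ties in |d|, so use the tie-corrected normal approximation.
        E[W] = n(n+1)/4 = 12*13/4 = 39.
        Tie groups: |d|=1 (t=2), |d|=3 (t=2), |d|=4 (t=2), |d|=7 (t=2), |d|=8 (t=3); sum(t^3 - t) = 48.
        Var[W] = n(n+1)(2n+1)/24 - sum(t^3-t)/48 = 3900/24 - 48/48 = 161.5.
        z = (W - E[W]) / sqrt(Var[W]) = (17 - 39) / 12.7083 = -1.7312.
        Two-sided p = 2*Phi(z) = 0.083424.
Step 6: alpha = 0.1. reject H0.

W+ = 17, W- = 61, W = min = 17, p = 0.083424, reject H0.


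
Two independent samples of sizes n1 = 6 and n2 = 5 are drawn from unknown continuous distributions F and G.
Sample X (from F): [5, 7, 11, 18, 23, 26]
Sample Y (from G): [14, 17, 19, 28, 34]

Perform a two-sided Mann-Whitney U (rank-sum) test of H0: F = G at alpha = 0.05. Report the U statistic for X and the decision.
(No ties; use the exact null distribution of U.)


Step 1: Combine and sort all 11 observations; assign midranks.
sorted (value, group): (5,X), (7,X), (11,X), (14,Y), (17,Y), (18,X), (19,Y), (23,X), (26,X), (28,Y), (34,Y)
ranks: 5->1, 7->2, 11->3, 14->4, 17->5, 18->6, 19->7, 23->8, 26->9, 28->10, 34->11
Step 2: Rank sum for X: R1 = 1 + 2 + 3 + 6 + 8 + 9 = 29.
Step 3: U_X = R1 - n1(n1+1)/2 = 29 - 6*7/2 = 29 - 21 = 8.
       U_Y = n1*n2 - U_X = 30 - 8 = 22.
Step 4: No ties, so the exact null distribution of U (based on enumerating the C(11,6) = 462 equally likely rank assignments) gives the two-sided p-value.
Step 5: p-value = 0.246753; compare to alpha = 0.05. fail to reject H0.

U_X = 8, p = 0.246753, fail to reject H0 at alpha = 0.05.


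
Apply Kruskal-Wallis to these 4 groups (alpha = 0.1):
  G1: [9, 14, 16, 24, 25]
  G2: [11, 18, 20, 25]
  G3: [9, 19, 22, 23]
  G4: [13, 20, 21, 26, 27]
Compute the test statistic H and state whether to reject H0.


Step 1: Combine all N = 18 observations and assign midranks.
sorted (value, group, rank): (9,G1,1.5), (9,G3,1.5), (11,G2,3), (13,G4,4), (14,G1,5), (16,G1,6), (18,G2,7), (19,G3,8), (20,G2,9.5), (20,G4,9.5), (21,G4,11), (22,G3,12), (23,G3,13), (24,G1,14), (25,G1,15.5), (25,G2,15.5), (26,G4,17), (27,G4,18)
Step 2: Sum ranks within each group.
R_1 = 42 (n_1 = 5)
R_2 = 35 (n_2 = 4)
R_3 = 34.5 (n_3 = 4)
R_4 = 59.5 (n_4 = 5)
Step 3: H = 12/(N(N+1)) * sum(R_i^2/n_i) - 3(N+1)
     = 12/(18*19) * (42^2/5 + 35^2/4 + 34.5^2/4 + 59.5^2/5) - 3*19
     = 0.035088 * 1664.66 - 57
     = 1.409211.
Step 4: Ties present; correction factor C = 1 - 18/(18^3 - 18) = 0.996904. Corrected H = 1.409211 / 0.996904 = 1.413587.
Step 5: Under H0, H ~ chi^2(3); p-value = 0.702353.
Step 6: alpha = 0.1. fail to reject H0.

H = 1.4136, df = 3, p = 0.702353, fail to reject H0.


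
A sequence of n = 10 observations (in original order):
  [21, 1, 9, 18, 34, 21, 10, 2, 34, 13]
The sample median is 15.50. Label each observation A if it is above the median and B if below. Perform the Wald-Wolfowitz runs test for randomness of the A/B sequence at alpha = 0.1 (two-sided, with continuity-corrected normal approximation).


Step 1: Compute median = 15.50; label A = above, B = below.
Labels in order: ABBAAABBAB  (n_A = 5, n_B = 5)
Step 2: Count runs R = 6.
Step 3: Under H0 (random ordering), E[R] = 2*n_A*n_B/(n_A+n_B) + 1 = 2*5*5/10 + 1 = 6.0000.
        Var[R] = 2*n_A*n_B*(2*n_A*n_B - n_A - n_B) / ((n_A+n_B)^2 * (n_A+n_B-1)) = 2000/900 = 2.2222.
        SD[R] = 1.4907.
Step 4: R = E[R], so z = 0 with no continuity correction.
Step 5: Two-sided p-value via normal approximation = 2*(1 - Phi(|z|)) = 1.000000.
Step 6: alpha = 0.1. fail to reject H0.

R = 6, z = 0.0000, p = 1.000000, fail to reject H0.


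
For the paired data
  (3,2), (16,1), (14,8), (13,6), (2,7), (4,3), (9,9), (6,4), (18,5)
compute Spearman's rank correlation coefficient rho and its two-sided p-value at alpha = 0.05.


Step 1: Rank x and y separately (midranks; no ties here).
rank(x): 3->2, 16->8, 14->7, 13->6, 2->1, 4->3, 9->5, 6->4, 18->9
rank(y): 2->2, 1->1, 8->8, 6->6, 7->7, 3->3, 9->9, 4->4, 5->5
Step 2: d_i = R_x(i) - R_y(i); compute d_i^2.
  (2-2)^2=0, (8-1)^2=49, (7-8)^2=1, (6-6)^2=0, (1-7)^2=36, (3-3)^2=0, (5-9)^2=16, (4-4)^2=0, (9-5)^2=16
sum(d^2) = 118.
Step 3: rho = 1 - 6*118 / (9*(9^2 - 1)) = 1 - 708/720 = 0.016667.
Step 4: Under H0, t = rho * sqrt((n-2)/(1-rho^2)) = 0.0441 ~ t(7).
Step 5: Two-sided p-value from the t-distribution with 7 df = 0.966055.
Step 6: alpha = 0.05. fail to reject H0.

rho = 0.0167, p = 0.966055, fail to reject H0 at alpha = 0.05.


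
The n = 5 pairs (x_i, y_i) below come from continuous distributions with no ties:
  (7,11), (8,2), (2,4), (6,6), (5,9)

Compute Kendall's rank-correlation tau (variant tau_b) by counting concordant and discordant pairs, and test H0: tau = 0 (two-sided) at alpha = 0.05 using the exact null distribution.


Step 1: Enumerate the 10 unordered pairs (i,j) with i<j and classify each by sign(x_j-x_i) * sign(y_j-y_i).
  (1,2):dx=+1,dy=-9->D; (1,3):dx=-5,dy=-7->C; (1,4):dx=-1,dy=-5->C; (1,5):dx=-2,dy=-2->C
  (2,3):dx=-6,dy=+2->D; (2,4):dx=-2,dy=+4->D; (2,5):dx=-3,dy=+7->D; (3,4):dx=+4,dy=+2->C
  (3,5):dx=+3,dy=+5->C; (4,5):dx=-1,dy=+3->D
Step 2: C = 5, D = 5, total pairs = 10.
Step 3: tau = (C - D)/(n(n-1)/2) = (5 - 5)/10 = 0.000000.
Step 4: Exact two-sided p-value (enumerate n! = 120 permutations of y under H0): p = 1.000000.
Step 5: alpha = 0.05. fail to reject H0.

tau_b = 0.0000 (C=5, D=5), p = 1.000000, fail to reject H0.


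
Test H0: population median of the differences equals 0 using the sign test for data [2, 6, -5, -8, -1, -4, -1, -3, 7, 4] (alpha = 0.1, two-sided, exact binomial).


Step 1: Discard zero differences. Original n = 10; n_eff = number of nonzero differences = 10.
Nonzero differences (with sign): +2, +6, -5, -8, -1, -4, -1, -3, +7, +4
Step 2: Count signs: positive = 4, negative = 6.
Step 3: Under H0: P(positive) = 0.5, so the number of positives S ~ Bin(10, 0.5).
Step 4: Two-sided exact p-value = sum of Bin(10,0.5) probabilities at or below the observed probability = 0.753906.
Step 5: alpha = 0.1. fail to reject H0.

n_eff = 10, pos = 4, neg = 6, p = 0.753906, fail to reject H0.


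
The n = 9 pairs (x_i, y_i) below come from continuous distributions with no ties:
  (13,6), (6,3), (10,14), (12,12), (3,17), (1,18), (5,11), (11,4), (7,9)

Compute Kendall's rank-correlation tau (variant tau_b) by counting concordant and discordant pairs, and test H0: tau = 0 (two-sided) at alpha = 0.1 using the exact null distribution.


Step 1: Enumerate the 36 unordered pairs (i,j) with i<j and classify each by sign(x_j-x_i) * sign(y_j-y_i).
  (1,2):dx=-7,dy=-3->C; (1,3):dx=-3,dy=+8->D; (1,4):dx=-1,dy=+6->D; (1,5):dx=-10,dy=+11->D
  (1,6):dx=-12,dy=+12->D; (1,7):dx=-8,dy=+5->D; (1,8):dx=-2,dy=-2->C; (1,9):dx=-6,dy=+3->D
  (2,3):dx=+4,dy=+11->C; (2,4):dx=+6,dy=+9->C; (2,5):dx=-3,dy=+14->D; (2,6):dx=-5,dy=+15->D
  (2,7):dx=-1,dy=+8->D; (2,8):dx=+5,dy=+1->C; (2,9):dx=+1,dy=+6->C; (3,4):dx=+2,dy=-2->D
  (3,5):dx=-7,dy=+3->D; (3,6):dx=-9,dy=+4->D; (3,7):dx=-5,dy=-3->C; (3,8):dx=+1,dy=-10->D
  (3,9):dx=-3,dy=-5->C; (4,5):dx=-9,dy=+5->D; (4,6):dx=-11,dy=+6->D; (4,7):dx=-7,dy=-1->C
  (4,8):dx=-1,dy=-8->C; (4,9):dx=-5,dy=-3->C; (5,6):dx=-2,dy=+1->D; (5,7):dx=+2,dy=-6->D
  (5,8):dx=+8,dy=-13->D; (5,9):dx=+4,dy=-8->D; (6,7):dx=+4,dy=-7->D; (6,8):dx=+10,dy=-14->D
  (6,9):dx=+6,dy=-9->D; (7,8):dx=+6,dy=-7->D; (7,9):dx=+2,dy=-2->D; (8,9):dx=-4,dy=+5->D
Step 2: C = 11, D = 25, total pairs = 36.
Step 3: tau = (C - D)/(n(n-1)/2) = (11 - 25)/36 = -0.388889.
Step 4: Exact two-sided p-value (enumerate n! = 362880 permutations of y under H0): p = 0.180181.
Step 5: alpha = 0.1. fail to reject H0.

tau_b = -0.3889 (C=11, D=25), p = 0.180181, fail to reject H0.


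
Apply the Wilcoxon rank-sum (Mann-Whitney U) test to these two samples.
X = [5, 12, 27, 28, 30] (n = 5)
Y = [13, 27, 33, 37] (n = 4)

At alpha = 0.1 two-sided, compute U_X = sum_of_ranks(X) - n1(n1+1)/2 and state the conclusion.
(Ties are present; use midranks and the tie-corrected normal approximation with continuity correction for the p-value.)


Step 1: Combine and sort all 9 observations; assign midranks.
sorted (value, group): (5,X), (12,X), (13,Y), (27,X), (27,Y), (28,X), (30,X), (33,Y), (37,Y)
ranks: 5->1, 12->2, 13->3, 27->4.5, 27->4.5, 28->6, 30->7, 33->8, 37->9
Step 2: Rank sum for X: R1 = 1 + 2 + 4.5 + 6 + 7 = 20.5.
Step 3: U_X = R1 - n1(n1+1)/2 = 20.5 - 5*6/2 = 20.5 - 15 = 5.5.
       U_Y = n1*n2 - U_X = 20 - 5.5 = 14.5.
Step 4: Ties are present, so use the tie-corrected normal approximation (with continuity correction) for the p-value.
Step 5: p-value = 0.325163; compare to alpha = 0.1. fail to reject H0.

U_X = 5.5, p = 0.325163, fail to reject H0 at alpha = 0.1.


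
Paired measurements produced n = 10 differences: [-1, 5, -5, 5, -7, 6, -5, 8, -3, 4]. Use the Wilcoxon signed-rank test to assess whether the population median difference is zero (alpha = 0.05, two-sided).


Step 1: Drop any zero differences (none here) and take |d_i|.
|d| = [1, 5, 5, 5, 7, 6, 5, 8, 3, 4]
Step 2: Midrank |d_i| (ties get averaged ranks).
ranks: |1|->1, |5|->5.5, |5|->5.5, |5|->5.5, |7|->9, |6|->8, |5|->5.5, |8|->10, |3|->2, |4|->3
Step 3: Attach original signs; sum ranks with positive sign and with negative sign.
W+ = 5.5 + 5.5 + 8 + 10 + 3 = 32
W- = 1 + 5.5 + 9 + 5.5 + 2 = 23
(Check: W+ + W- = 55 should equal n(n+1)/2 = 55.)
Step 4: Test statistic W = min(W+, W-) = 23.
Step 5: Ties in |d|, so use the tie-corrected normal approximation.
        E[W] = n(n+1)/4 = 10*11/4 = 27.5.
        Tie groups: |d|=5 (t=4); sum(t^3 - t) = 60.
        Var[W] = n(n+1)(2n+1)/24 - sum(t^3-t)/48 = 2310/24 - 60/48 = 95.
        z = (W - E[W]) / sqrt(Var[W]) = (23 - 27.5) / 9.7468 = -0.4617.
        Two-sided p = 2*Phi(z) = 0.644303.
Step 6: alpha = 0.05. fail to reject H0.

W+ = 32, W- = 23, W = min = 23, p = 0.644303, fail to reject H0.


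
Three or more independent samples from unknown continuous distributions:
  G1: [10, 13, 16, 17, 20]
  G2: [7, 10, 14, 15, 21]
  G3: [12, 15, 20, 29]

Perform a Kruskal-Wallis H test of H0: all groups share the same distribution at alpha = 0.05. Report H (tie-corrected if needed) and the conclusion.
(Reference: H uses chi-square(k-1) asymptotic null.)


Step 1: Combine all N = 14 observations and assign midranks.
sorted (value, group, rank): (7,G2,1), (10,G1,2.5), (10,G2,2.5), (12,G3,4), (13,G1,5), (14,G2,6), (15,G2,7.5), (15,G3,7.5), (16,G1,9), (17,G1,10), (20,G1,11.5), (20,G3,11.5), (21,G2,13), (29,G3,14)
Step 2: Sum ranks within each group.
R_1 = 38 (n_1 = 5)
R_2 = 30 (n_2 = 5)
R_3 = 37 (n_3 = 4)
Step 3: H = 12/(N(N+1)) * sum(R_i^2/n_i) - 3(N+1)
     = 12/(14*15) * (38^2/5 + 30^2/5 + 37^2/4) - 3*15
     = 0.057143 * 811.05 - 45
     = 1.345714.
Step 4: Ties present; correction factor C = 1 - 18/(14^3 - 14) = 0.993407. Corrected H = 1.345714 / 0.993407 = 1.354646.
Step 5: Under H0, H ~ chi^2(2); p-value = 0.507975.
Step 6: alpha = 0.05. fail to reject H0.

H = 1.3546, df = 2, p = 0.507975, fail to reject H0.


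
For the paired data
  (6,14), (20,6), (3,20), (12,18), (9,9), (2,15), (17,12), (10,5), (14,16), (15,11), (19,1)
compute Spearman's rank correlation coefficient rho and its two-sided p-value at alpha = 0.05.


Step 1: Rank x and y separately (midranks; no ties here).
rank(x): 6->3, 20->11, 3->2, 12->6, 9->4, 2->1, 17->9, 10->5, 14->7, 15->8, 19->10
rank(y): 14->7, 6->3, 20->11, 18->10, 9->4, 15->8, 12->6, 5->2, 16->9, 11->5, 1->1
Step 2: d_i = R_x(i) - R_y(i); compute d_i^2.
  (3-7)^2=16, (11-3)^2=64, (2-11)^2=81, (6-10)^2=16, (4-4)^2=0, (1-8)^2=49, (9-6)^2=9, (5-2)^2=9, (7-9)^2=4, (8-5)^2=9, (10-1)^2=81
sum(d^2) = 338.
Step 3: rho = 1 - 6*338 / (11*(11^2 - 1)) = 1 - 2028/1320 = -0.536364.
Step 4: Under H0, t = rho * sqrt((n-2)/(1-rho^2)) = -1.9065 ~ t(9).
Step 5: Two-sided p-value from the t-distribution with 9 df = 0.088953.
Step 6: alpha = 0.05. fail to reject H0.

rho = -0.5364, p = 0.088953, fail to reject H0 at alpha = 0.05.


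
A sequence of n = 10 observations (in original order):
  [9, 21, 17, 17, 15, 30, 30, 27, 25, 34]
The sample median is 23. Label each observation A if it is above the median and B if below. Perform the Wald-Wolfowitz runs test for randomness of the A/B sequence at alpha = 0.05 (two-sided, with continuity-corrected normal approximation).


Step 1: Compute median = 23; label A = above, B = below.
Labels in order: BBBBBAAAAA  (n_A = 5, n_B = 5)
Step 2: Count runs R = 2.
Step 3: Under H0 (random ordering), E[R] = 2*n_A*n_B/(n_A+n_B) + 1 = 2*5*5/10 + 1 = 6.0000.
        Var[R] = 2*n_A*n_B*(2*n_A*n_B - n_A - n_B) / ((n_A+n_B)^2 * (n_A+n_B-1)) = 2000/900 = 2.2222.
        SD[R] = 1.4907.
Step 4: Continuity-corrected z = (R + 0.5 - E[R]) / SD[R] = (2 + 0.5 - 6.0000) / 1.4907 = -2.3479.
Step 5: Two-sided p-value via normal approximation = 2*(1 - Phi(|z|)) = 0.018881.
Step 6: alpha = 0.05. reject H0.

R = 2, z = -2.3479, p = 0.018881, reject H0.
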